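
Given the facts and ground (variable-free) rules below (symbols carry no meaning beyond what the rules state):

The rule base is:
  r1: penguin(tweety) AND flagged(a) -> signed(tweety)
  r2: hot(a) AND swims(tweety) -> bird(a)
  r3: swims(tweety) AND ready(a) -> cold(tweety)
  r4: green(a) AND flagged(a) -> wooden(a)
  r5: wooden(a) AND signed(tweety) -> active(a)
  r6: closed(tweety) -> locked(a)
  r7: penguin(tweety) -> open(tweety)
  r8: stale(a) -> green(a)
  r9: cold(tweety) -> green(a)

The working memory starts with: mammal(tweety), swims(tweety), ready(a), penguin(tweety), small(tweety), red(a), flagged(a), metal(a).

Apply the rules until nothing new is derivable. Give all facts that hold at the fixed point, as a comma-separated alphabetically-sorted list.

active(a), cold(tweety), flagged(a), green(a), mammal(tweety), metal(a), open(tweety), penguin(tweety), ready(a), red(a), signed(tweety), small(tweety), swims(tweety), wooden(a)

Round 1: r1 [penguin(tweety) AND flagged(a) -> signed(tweety)]; r3 [swims(tweety) AND ready(a) -> cold(tweety)]; r7 [penguin(tweety) -> open(tweety)]. Adds signed(tweety), cold(tweety), open(tweety).
Round 2: r9 [cold(tweety) -> green(a)]. Adds green(a).
Round 3: r4 [green(a) AND flagged(a) -> wooden(a)]. Adds wooden(a).
Round 4: r5 [wooden(a) AND signed(tweety) -> active(a)]. Adds active(a).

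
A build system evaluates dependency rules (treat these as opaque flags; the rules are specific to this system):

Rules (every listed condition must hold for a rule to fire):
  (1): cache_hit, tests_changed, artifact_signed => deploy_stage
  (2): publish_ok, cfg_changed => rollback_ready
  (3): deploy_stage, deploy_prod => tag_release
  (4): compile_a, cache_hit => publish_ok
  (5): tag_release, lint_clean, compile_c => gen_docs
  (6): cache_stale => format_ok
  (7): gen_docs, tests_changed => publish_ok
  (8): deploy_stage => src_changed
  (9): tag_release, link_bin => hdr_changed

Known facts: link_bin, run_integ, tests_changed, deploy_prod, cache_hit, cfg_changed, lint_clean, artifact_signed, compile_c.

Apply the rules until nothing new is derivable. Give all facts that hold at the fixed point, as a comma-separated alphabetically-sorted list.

artifact_signed, cache_hit, cfg_changed, compile_c, deploy_prod, deploy_stage, gen_docs, hdr_changed, link_bin, lint_clean, publish_ok, rollback_ready, run_integ, src_changed, tag_release, tests_changed

Round 1 fires (1), giving deploy_stage.
Round 2 fires (3), (8), giving tag_release, src_changed.
Round 3 fires (5), (9), giving gen_docs, hdr_changed.
Round 4 fires (7), giving publish_ok.
Round 5 fires (2), giving rollback_ready.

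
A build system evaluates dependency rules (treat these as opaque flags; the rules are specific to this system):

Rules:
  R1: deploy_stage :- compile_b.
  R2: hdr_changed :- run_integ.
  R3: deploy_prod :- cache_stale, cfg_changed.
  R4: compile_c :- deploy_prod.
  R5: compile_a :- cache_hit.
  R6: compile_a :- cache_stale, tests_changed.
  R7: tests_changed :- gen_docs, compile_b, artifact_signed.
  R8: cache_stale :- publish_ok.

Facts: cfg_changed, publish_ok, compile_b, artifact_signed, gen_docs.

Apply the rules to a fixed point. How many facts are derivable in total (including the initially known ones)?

[1] R1 [deploy_stage :- compile_b.]; R7 [tests_changed :- gen_docs, compile_b, artifact_signed.]; R8 [cache_stale :- publish_ok.]. ⇒ new: deploy_stage, tests_changed, cache_stale.
[2] R3 [deploy_prod :- cache_stale, cfg_changed.]; R6 [compile_a :- cache_stale, tests_changed.]. ⇒ new: deploy_prod, compile_a.
[3] R4 [compile_c :- deploy_prod.]. ⇒ new: compile_c.
Closure: {artifact_signed, cache_stale, cfg_changed, compile_a, compile_b, compile_c, deploy_prod, deploy_stage, gen_docs, publish_ok, tests_changed} — 11 facts.

11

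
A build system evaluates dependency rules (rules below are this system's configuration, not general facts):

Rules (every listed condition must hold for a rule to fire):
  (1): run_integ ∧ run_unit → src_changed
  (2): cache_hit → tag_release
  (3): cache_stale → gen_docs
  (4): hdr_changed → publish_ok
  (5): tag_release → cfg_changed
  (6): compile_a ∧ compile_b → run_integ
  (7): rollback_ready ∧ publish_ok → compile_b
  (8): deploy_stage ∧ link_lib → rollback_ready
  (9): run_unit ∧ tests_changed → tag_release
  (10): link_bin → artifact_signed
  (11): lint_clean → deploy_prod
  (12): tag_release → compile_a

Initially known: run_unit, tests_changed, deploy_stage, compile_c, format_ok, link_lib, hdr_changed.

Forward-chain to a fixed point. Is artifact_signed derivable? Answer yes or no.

no

Round 1: (4) [hdr_changed → publish_ok]; (8) [deploy_stage ∧ link_lib → rollback_ready]; (9) [run_unit ∧ tests_changed → tag_release]. New: publish_ok, rollback_ready, tag_release.
Round 2: (5) [tag_release → cfg_changed]; (7) [rollback_ready ∧ publish_ok → compile_b]; (12) [tag_release → compile_a]. New: cfg_changed, compile_b, compile_a.
Round 3: (6) [compile_a ∧ compile_b → run_integ]. New: run_integ.
Round 4: (1) [run_integ ∧ run_unit → src_changed]. New: src_changed.
Fixed point reached. artifact_signed is concluded only by (10); (10) needs link_bin (never derived).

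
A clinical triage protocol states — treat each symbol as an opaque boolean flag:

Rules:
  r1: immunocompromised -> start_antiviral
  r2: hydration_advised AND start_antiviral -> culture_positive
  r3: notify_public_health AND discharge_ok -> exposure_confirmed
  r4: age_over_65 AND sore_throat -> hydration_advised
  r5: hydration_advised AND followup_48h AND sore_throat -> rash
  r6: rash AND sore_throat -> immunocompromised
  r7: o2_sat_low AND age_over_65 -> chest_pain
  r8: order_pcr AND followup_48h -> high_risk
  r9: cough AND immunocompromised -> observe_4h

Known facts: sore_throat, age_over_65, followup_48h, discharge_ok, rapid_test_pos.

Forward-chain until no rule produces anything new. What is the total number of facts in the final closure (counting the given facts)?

Round 1 fires r4, giving hydration_advised.
Round 2 fires r5, giving rash.
Round 3 fires r6, giving immunocompromised.
Round 4 fires r1, giving start_antiviral.
Round 5 fires r2, giving culture_positive.
Closure: {age_over_65, culture_positive, discharge_ok, followup_48h, hydration_advised, immunocompromised, rapid_test_pos, rash, sore_throat, start_antiviral} — 10 facts.

10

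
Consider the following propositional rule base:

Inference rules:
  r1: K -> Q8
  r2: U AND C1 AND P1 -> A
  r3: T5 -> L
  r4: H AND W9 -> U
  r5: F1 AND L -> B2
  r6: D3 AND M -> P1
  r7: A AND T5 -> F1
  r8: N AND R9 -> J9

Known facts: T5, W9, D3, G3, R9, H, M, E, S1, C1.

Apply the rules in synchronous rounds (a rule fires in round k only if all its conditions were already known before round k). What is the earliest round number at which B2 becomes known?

Round 1: r3 [T5 -> L]; r4 [H AND W9 -> U]; r6 [D3 AND M -> P1]. New: L, U, P1.
Round 2: r2 [U AND C1 AND P1 -> A]. New: A.
Round 3: r7 [A AND T5 -> F1]. New: F1.
Round 4: r5 [F1 AND L -> B2]. New: B2.
B2 first appears in round 4.

4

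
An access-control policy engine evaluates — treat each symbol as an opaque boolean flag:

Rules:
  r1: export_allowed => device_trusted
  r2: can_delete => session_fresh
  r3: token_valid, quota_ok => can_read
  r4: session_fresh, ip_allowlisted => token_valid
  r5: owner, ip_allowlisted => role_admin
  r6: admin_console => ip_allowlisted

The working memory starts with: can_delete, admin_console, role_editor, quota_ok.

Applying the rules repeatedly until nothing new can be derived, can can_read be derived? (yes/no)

Round 1: r2 [can_delete => session_fresh]; r6 [admin_console => ip_allowlisted]. Adds session_fresh, ip_allowlisted.
Round 2: r4 [session_fresh, ip_allowlisted => token_valid]. Adds token_valid.
Round 3: r3 [token_valid, quota_ok => can_read]. Adds can_read.
can_read appears in round 3, so it is derivable.

yes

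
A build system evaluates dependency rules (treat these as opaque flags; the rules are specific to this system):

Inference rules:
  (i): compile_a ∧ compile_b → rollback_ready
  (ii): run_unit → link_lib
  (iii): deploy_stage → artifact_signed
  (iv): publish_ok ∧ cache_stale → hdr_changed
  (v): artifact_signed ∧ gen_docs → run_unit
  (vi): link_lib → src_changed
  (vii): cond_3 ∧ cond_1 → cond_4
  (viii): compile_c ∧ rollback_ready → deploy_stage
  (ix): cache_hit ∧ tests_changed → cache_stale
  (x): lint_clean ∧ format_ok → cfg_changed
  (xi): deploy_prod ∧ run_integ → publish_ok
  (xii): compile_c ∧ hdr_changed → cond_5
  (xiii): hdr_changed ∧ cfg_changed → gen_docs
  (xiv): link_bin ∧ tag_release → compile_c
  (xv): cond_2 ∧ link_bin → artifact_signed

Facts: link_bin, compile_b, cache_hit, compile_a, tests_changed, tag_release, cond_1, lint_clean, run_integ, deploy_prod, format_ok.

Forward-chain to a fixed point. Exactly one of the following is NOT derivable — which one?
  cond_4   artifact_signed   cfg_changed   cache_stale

Round 1 fires (i), (ix), (x), (xi), (xiv), giving rollback_ready, cache_stale, cfg_changed, publish_ok, compile_c.
Round 2 fires (iv), (viii), giving hdr_changed, deploy_stage.
Round 3 fires (iii), (xii), (xiii), giving artifact_signed, cond_5, gen_docs.
Round 4 fires (v), giving run_unit.
Round 5 fires (ii), giving link_lib.
Round 6 fires (vi), giving src_changed.
Derived: cache_stale (round 1), artifact_signed (round 3), cfg_changed (round 1). cond_4 never appears in any round.

cond_4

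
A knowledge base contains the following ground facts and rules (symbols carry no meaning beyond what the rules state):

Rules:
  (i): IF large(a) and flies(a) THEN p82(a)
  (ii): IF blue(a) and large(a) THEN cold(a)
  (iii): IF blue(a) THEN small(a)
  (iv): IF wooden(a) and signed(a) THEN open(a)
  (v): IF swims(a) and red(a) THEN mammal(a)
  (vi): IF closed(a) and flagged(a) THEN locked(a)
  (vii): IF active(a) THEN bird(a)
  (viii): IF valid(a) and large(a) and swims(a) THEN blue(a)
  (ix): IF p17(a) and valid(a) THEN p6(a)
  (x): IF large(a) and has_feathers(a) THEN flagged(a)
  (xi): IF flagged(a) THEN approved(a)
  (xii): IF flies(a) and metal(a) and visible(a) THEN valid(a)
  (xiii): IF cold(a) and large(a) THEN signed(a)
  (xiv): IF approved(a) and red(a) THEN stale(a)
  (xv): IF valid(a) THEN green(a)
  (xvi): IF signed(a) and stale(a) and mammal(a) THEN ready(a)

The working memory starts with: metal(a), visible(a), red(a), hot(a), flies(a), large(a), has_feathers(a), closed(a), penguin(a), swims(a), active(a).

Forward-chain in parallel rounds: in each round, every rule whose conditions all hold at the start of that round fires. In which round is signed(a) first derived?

4

Round 1: (i) [IF large(a) and flies(a) THEN p82(a)]; (v) [IF swims(a) and red(a) THEN mammal(a)]; (vii) [IF active(a) THEN bird(a)]; (x) [IF large(a) and has_feathers(a) THEN flagged(a)]; (xii) [IF flies(a) and metal(a) and visible(a) THEN valid(a)]. Adds p82(a), mammal(a), bird(a), flagged(a), valid(a).
Round 2: (vi) [IF closed(a) and flagged(a) THEN locked(a)]; (viii) [IF valid(a) and large(a) and swims(a) THEN blue(a)]; (xi) [IF flagged(a) THEN approved(a)]; (xv) [IF valid(a) THEN green(a)]. Adds locked(a), blue(a), approved(a), green(a).
Round 3: (ii) [IF blue(a) and large(a) THEN cold(a)]; (iii) [IF blue(a) THEN small(a)]; (xiv) [IF approved(a) and red(a) THEN stale(a)]. Adds cold(a), small(a), stale(a).
Round 4: (xiii) [IF cold(a) and large(a) THEN signed(a)]. Adds signed(a).
signed(a) first appears in round 4.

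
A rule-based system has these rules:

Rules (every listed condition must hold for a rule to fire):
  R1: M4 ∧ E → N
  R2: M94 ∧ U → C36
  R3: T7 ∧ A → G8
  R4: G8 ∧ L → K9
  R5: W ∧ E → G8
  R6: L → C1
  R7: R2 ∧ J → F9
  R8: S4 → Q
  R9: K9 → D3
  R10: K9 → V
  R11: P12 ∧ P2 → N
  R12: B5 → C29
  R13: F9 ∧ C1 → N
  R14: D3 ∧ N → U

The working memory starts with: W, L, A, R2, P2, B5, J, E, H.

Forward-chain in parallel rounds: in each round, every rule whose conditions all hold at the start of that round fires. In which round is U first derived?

Round 1: R5 [W ∧ E → G8]; R6 [L → C1]; R7 [R2 ∧ J → F9]; R12 [B5 → C29]. New: G8, C1, F9, C29.
Round 2: R4 [G8 ∧ L → K9]; R13 [F9 ∧ C1 → N]. New: K9, N.
Round 3: R9 [K9 → D3]; R10 [K9 → V]. New: D3, V.
Round 4: R14 [D3 ∧ N → U]. New: U.
U first appears in round 4.

4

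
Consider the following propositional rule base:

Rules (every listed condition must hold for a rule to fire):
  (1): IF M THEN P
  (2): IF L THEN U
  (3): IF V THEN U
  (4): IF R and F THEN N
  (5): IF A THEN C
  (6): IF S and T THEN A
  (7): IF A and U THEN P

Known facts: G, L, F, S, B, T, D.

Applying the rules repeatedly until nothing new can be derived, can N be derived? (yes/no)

Round 1 — (2), (6), derive U, A.
Round 2 — (5), (7), derive C, P.
Fixed point reached. N is concluded only by (4); (4) needs R (never derived).

no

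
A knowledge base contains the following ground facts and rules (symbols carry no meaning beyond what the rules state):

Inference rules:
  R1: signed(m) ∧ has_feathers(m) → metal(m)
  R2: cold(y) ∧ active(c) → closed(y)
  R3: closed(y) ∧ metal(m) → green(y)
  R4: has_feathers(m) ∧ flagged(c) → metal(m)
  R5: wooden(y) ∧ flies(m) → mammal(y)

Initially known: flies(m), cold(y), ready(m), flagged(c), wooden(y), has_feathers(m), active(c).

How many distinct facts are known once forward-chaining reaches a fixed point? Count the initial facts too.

Round 1: R2 [cold(y) ∧ active(c) → closed(y)]; R4 [has_feathers(m) ∧ flagged(c) → metal(m)]; R5 [wooden(y) ∧ flies(m) → mammal(y)]. New: closed(y), metal(m), mammal(y).
Round 2: R3 [closed(y) ∧ metal(m) → green(y)]. New: green(y).
Closure: {active(c), closed(y), cold(y), flagged(c), flies(m), green(y), has_feathers(m), mammal(y), metal(m), ready(m), wooden(y)} — 11 facts.

11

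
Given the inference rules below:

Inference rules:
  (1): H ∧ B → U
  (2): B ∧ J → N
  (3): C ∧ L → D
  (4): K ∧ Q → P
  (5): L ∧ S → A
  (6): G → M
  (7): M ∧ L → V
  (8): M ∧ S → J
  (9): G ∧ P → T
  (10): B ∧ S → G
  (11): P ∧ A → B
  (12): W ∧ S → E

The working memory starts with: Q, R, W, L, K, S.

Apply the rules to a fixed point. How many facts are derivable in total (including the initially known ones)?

Round 1 — (4), (5), (12), derive P, A, E.
Round 2 — (11), derive B.
Round 3 — (10), derive G.
Round 4 — (6), (9), derive M, T.
Round 5 — (7), (8), derive V, J.
Round 6 — (2), derive N.
Closure: {A, B, E, G, J, K, L, M, N, P, Q, R, S, T, V, W} — 16 facts.

16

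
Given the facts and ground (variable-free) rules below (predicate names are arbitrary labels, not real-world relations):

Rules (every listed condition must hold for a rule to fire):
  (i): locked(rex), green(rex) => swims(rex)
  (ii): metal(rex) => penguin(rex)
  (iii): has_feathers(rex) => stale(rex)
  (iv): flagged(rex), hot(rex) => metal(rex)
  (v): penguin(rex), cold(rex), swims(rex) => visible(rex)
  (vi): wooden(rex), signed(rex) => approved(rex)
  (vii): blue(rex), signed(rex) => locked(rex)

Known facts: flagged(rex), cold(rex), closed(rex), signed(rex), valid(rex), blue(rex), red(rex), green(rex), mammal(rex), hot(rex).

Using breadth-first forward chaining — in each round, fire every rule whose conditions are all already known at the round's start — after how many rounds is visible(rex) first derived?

Round 1 fires (iv), (vii), giving metal(rex), locked(rex).
Round 2 fires (i), (ii), giving swims(rex), penguin(rex).
Round 3 fires (v), giving visible(rex).
visible(rex) first appears in round 3.

3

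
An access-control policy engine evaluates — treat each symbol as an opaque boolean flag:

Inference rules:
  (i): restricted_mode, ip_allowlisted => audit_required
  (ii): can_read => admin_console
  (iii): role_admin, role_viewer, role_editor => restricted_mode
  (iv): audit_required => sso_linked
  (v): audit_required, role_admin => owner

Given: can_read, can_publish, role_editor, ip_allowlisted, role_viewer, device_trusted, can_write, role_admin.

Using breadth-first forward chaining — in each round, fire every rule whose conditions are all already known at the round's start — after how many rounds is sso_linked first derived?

3

Round 1 fires (ii), (iii), giving admin_console, restricted_mode.
Round 2 fires (i), giving audit_required.
Round 3 fires (iv), (v), giving sso_linked, owner.
sso_linked first appears in round 3.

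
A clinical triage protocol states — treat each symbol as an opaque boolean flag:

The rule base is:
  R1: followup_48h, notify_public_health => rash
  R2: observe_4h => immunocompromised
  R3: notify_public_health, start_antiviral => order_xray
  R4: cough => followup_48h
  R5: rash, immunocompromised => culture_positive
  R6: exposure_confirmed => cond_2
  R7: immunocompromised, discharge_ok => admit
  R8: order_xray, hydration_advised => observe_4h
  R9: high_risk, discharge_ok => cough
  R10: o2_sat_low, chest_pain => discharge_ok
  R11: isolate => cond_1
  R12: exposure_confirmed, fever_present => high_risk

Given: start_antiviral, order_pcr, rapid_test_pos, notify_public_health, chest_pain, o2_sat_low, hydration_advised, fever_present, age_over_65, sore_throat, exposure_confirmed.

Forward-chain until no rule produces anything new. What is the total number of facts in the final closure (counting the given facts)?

Round 1 fires R3, R6, R10, R12, giving order_xray, cond_2, discharge_ok, high_risk.
Round 2 fires R8, R9, giving observe_4h, cough.
Round 3 fires R2, R4, giving immunocompromised, followup_48h.
Round 4 fires R1, R7, giving rash, admit.
Round 5 fires R5, giving culture_positive.
Closure: {admit, age_over_65, chest_pain, cond_2, cough, culture_positive, discharge_ok, exposure_confirmed, fever_present, followup_48h, high_risk, hydration_advised, immunocompromised, notify_public_health, o2_sat_low, observe_4h, order_pcr, order_xray, rapid_test_pos, rash, sore_throat, start_antiviral} — 22 facts.

22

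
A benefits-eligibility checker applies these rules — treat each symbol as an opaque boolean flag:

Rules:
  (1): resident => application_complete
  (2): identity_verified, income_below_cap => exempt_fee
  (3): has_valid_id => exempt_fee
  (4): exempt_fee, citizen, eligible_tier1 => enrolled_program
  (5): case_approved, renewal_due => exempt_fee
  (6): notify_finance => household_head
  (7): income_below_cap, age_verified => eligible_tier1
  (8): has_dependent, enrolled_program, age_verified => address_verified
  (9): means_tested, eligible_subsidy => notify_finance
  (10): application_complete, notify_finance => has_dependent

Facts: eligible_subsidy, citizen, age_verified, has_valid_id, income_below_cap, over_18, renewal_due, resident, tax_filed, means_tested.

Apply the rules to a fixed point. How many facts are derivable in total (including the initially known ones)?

Round 1: (1) [resident => application_complete]; (3) [has_valid_id => exempt_fee]; (7) [income_below_cap, age_verified => eligible_tier1]; (9) [means_tested, eligible_subsidy => notify_finance]. Adds application_complete, exempt_fee, eligible_tier1, notify_finance.
Round 2: (4) [exempt_fee, citizen, eligible_tier1 => enrolled_program]; (6) [notify_finance => household_head]; (10) [application_complete, notify_finance => has_dependent]. Adds enrolled_program, household_head, has_dependent.
Round 3: (8) [has_dependent, enrolled_program, age_verified => address_verified]. Adds address_verified.
Closure: {address_verified, age_verified, application_complete, citizen, eligible_subsidy, eligible_tier1, enrolled_program, exempt_fee, has_dependent, has_valid_id, household_head, income_below_cap, means_tested, notify_finance, over_18, renewal_due, resident, tax_filed} — 18 facts.

18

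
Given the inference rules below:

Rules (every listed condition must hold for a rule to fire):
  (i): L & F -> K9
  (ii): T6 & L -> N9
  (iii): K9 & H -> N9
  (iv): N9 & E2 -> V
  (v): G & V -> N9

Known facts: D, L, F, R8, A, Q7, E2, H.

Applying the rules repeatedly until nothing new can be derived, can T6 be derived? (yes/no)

no

Round 1 fires (i), giving K9.
Round 2 fires (iii), giving N9.
Round 3 fires (iv), giving V.
Fixed point reached. No rule has T6 as a consequent, and it is not given.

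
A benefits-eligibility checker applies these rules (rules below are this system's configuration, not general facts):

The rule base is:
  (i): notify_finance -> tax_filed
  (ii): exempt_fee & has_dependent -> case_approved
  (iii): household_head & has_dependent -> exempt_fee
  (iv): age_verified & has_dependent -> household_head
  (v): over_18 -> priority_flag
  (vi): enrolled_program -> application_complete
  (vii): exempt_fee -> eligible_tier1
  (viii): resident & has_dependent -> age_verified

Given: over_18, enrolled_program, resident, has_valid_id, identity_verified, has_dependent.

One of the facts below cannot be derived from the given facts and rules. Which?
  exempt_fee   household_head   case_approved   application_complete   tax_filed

Round 1 — (v), (vi), (viii), derive priority_flag, application_complete, age_verified.
Round 2 — (iv), derive household_head.
Round 3 — (iii), derive exempt_fee.
Round 4 — (ii), (vii), derive case_approved, eligible_tier1.
Derived: case_approved (round 4), exempt_fee (round 3), household_head (round 2), application_complete (round 1). tax_filed never appears in any round.

tax_filed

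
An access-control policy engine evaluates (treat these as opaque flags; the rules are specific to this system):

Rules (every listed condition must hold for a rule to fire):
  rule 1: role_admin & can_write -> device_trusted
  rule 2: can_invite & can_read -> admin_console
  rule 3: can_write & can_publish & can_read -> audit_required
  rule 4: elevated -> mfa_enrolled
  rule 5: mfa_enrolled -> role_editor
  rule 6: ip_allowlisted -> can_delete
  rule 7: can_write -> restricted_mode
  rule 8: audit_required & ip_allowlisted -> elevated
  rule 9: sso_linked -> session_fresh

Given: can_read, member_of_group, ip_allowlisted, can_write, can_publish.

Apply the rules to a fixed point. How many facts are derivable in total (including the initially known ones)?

Round 1 fires rule 3, rule 6, rule 7, giving audit_required, can_delete, restricted_mode.
Round 2 fires rule 8, giving elevated.
Round 3 fires rule 4, giving mfa_enrolled.
Round 4 fires rule 5, giving role_editor.
Closure: {audit_required, can_delete, can_publish, can_read, can_write, elevated, ip_allowlisted, member_of_group, mfa_enrolled, restricted_mode, role_editor} — 11 facts.

11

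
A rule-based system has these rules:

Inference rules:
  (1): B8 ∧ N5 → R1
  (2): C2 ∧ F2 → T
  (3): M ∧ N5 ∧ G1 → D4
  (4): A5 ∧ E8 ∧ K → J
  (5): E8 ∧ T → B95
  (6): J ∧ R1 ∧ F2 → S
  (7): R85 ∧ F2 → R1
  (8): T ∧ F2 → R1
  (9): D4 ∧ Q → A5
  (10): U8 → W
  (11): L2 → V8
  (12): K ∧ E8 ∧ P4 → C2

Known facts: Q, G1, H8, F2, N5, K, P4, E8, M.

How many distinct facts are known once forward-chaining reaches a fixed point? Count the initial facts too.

17

Round 1: (3) [M ∧ N5 ∧ G1 → D4]; (12) [K ∧ E8 ∧ P4 → C2]. New: D4, C2.
Round 2: (2) [C2 ∧ F2 → T]; (9) [D4 ∧ Q → A5]. New: T, A5.
Round 3: (4) [A5 ∧ E8 ∧ K → J]; (5) [E8 ∧ T → B95]; (8) [T ∧ F2 → R1]. New: J, B95, R1.
Round 4: (6) [J ∧ R1 ∧ F2 → S]. New: S.
Closure: {A5, B95, C2, D4, E8, F2, G1, H8, J, K, M, N5, P4, Q, R1, S, T} — 17 facts.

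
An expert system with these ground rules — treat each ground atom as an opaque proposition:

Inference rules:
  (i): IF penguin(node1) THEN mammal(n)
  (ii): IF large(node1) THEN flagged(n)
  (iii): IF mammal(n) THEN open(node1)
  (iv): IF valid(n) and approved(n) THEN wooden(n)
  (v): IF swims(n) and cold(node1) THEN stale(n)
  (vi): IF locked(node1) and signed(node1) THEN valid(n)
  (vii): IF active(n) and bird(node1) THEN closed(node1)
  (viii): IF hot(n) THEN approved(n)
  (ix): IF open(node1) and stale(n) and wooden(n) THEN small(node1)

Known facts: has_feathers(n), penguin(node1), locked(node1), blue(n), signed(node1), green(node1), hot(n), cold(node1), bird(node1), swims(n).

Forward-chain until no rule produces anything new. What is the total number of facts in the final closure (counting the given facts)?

Round 1 — (i), (v), (vi), (viii), derive mammal(n), stale(n), valid(n), approved(n).
Round 2 — (iii), (iv), derive open(node1), wooden(n).
Round 3 — (ix), derive small(node1).
Closure: {approved(n), bird(node1), blue(n), cold(node1), green(node1), has_feathers(n), hot(n), locked(node1), mammal(n), open(node1), penguin(node1), signed(node1), small(node1), stale(n), swims(n), valid(n), wooden(n)} — 17 facts.

17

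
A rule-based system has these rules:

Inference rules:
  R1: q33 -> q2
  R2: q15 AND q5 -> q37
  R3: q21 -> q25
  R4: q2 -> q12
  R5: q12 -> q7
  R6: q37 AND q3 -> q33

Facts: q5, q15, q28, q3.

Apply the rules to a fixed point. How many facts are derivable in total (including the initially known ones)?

Round 1: R2 [q15 AND q5 -> q37]. Adds q37.
Round 2: R6 [q37 AND q3 -> q33]. Adds q33.
Round 3: R1 [q33 -> q2]. Adds q2.
Round 4: R4 [q2 -> q12]. Adds q12.
Round 5: R5 [q12 -> q7]. Adds q7.
Closure: {q12, q15, q2, q28, q3, q33, q37, q5, q7} — 9 facts.

9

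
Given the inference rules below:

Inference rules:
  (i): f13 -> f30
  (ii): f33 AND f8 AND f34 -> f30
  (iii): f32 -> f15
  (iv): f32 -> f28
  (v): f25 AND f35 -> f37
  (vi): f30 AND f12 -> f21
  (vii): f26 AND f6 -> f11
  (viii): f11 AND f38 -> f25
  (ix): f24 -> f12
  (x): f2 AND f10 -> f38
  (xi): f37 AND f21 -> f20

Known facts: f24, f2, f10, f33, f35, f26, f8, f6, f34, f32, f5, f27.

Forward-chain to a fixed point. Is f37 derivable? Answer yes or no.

yes

Round 1: (ii) [f33 AND f8 AND f34 -> f30]; (iii) [f32 -> f15]; (iv) [f32 -> f28]; (vii) [f26 AND f6 -> f11]; (ix) [f24 -> f12]; (x) [f2 AND f10 -> f38]. New: f30, f15, f28, f11, f12, f38.
Round 2: (vi) [f30 AND f12 -> f21]; (viii) [f11 AND f38 -> f25]. New: f21, f25.
Round 3: (v) [f25 AND f35 -> f37]. New: f37.
Round 4: (xi) [f37 AND f21 -> f20]. New: f20.
f37 appears in round 3, so it is derivable.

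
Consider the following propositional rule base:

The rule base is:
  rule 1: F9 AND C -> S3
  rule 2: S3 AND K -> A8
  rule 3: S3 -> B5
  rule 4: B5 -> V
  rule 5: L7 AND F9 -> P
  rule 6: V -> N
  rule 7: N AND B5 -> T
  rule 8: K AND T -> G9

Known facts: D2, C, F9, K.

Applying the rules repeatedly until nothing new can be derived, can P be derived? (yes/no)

Round 1 fires rule 1, giving S3.
Round 2 fires rule 2, rule 3, giving A8, B5.
Round 3 fires rule 4, giving V.
Round 4 fires rule 6, giving N.
Round 5 fires rule 7, giving T.
Round 6 fires rule 8, giving G9.
Fixed point reached. P is concluded only by rule 5; rule 5 needs L7 (never derived).

no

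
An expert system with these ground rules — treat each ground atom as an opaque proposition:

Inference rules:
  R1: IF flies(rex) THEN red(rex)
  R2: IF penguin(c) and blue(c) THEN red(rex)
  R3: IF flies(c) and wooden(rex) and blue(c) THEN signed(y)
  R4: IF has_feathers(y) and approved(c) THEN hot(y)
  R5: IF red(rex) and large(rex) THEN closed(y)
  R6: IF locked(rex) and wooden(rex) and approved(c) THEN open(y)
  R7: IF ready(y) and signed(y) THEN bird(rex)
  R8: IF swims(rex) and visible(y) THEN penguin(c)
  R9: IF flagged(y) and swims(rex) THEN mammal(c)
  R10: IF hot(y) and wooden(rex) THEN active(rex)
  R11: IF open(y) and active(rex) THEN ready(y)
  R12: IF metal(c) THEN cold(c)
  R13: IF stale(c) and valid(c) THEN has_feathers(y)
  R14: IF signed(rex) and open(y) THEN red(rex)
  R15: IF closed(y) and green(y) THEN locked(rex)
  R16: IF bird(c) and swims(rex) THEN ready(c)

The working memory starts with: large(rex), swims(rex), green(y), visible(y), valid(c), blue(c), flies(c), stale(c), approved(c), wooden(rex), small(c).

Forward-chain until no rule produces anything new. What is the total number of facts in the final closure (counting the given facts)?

Round 1: R3 [IF flies(c) and wooden(rex) and blue(c) THEN signed(y)]; R8 [IF swims(rex) and visible(y) THEN penguin(c)]; R13 [IF stale(c) and valid(c) THEN has_feathers(y)]. Adds signed(y), penguin(c), has_feathers(y).
Round 2: R2 [IF penguin(c) and blue(c) THEN red(rex)]; R4 [IF has_feathers(y) and approved(c) THEN hot(y)]. Adds red(rex), hot(y).
Round 3: R5 [IF red(rex) and large(rex) THEN closed(y)]; R10 [IF hot(y) and wooden(rex) THEN active(rex)]. Adds closed(y), active(rex).
Round 4: R15 [IF closed(y) and green(y) THEN locked(rex)]. Adds locked(rex).
Round 5: R6 [IF locked(rex) and wooden(rex) and approved(c) THEN open(y)]. Adds open(y).
Round 6: R11 [IF open(y) and active(rex) THEN ready(y)]. Adds ready(y).
Round 7: R7 [IF ready(y) and signed(y) THEN bird(rex)]. Adds bird(rex).
Closure: {active(rex), approved(c), bird(rex), blue(c), closed(y), flies(c), green(y), has_feathers(y), hot(y), large(rex), locked(rex), open(y), penguin(c), ready(y), red(rex), signed(y), small(c), stale(c), swims(rex), valid(c), visible(y), wooden(rex)} — 22 facts.

22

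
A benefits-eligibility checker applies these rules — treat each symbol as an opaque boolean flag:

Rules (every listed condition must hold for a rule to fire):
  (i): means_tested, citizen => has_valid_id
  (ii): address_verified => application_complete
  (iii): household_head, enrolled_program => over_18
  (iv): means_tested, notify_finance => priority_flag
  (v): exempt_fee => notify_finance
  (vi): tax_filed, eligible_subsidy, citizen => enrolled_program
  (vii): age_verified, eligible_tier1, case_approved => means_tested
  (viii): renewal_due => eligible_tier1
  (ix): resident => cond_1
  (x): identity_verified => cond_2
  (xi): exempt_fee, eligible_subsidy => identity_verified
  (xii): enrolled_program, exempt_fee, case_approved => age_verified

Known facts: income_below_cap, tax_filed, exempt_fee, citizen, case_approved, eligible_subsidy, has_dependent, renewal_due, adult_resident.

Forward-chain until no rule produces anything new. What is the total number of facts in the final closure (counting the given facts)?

[1] (v) [exempt_fee => notify_finance]; (vi) [tax_filed, eligible_subsidy, citizen => enrolled_program]; (viii) [renewal_due => eligible_tier1]; (xi) [exempt_fee, eligible_subsidy => identity_verified]. ⇒ new: notify_finance, enrolled_program, eligible_tier1, identity_verified.
[2] (x) [identity_verified => cond_2]; (xii) [enrolled_program, exempt_fee, case_approved => age_verified]. ⇒ new: cond_2, age_verified.
[3] (vii) [age_verified, eligible_tier1, case_approved => means_tested]. ⇒ new: means_tested.
[4] (i) [means_tested, citizen => has_valid_id]; (iv) [means_tested, notify_finance => priority_flag]. ⇒ new: has_valid_id, priority_flag.
Closure: {adult_resident, age_verified, case_approved, citizen, cond_2, eligible_subsidy, eligible_tier1, enrolled_program, exempt_fee, has_dependent, has_valid_id, identity_verified, income_below_cap, means_tested, notify_finance, priority_flag, renewal_due, tax_filed} — 18 facts.

18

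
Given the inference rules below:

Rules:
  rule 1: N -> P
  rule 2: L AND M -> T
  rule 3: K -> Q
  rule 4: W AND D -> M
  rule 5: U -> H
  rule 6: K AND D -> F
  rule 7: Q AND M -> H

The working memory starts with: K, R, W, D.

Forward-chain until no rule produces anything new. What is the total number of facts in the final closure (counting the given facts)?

8

Round 1: rule 3 [K -> Q]; rule 4 [W AND D -> M]; rule 6 [K AND D -> F]. Adds Q, M, F.
Round 2: rule 7 [Q AND M -> H]. Adds H.
Closure: {D, F, H, K, M, Q, R, W} — 8 facts.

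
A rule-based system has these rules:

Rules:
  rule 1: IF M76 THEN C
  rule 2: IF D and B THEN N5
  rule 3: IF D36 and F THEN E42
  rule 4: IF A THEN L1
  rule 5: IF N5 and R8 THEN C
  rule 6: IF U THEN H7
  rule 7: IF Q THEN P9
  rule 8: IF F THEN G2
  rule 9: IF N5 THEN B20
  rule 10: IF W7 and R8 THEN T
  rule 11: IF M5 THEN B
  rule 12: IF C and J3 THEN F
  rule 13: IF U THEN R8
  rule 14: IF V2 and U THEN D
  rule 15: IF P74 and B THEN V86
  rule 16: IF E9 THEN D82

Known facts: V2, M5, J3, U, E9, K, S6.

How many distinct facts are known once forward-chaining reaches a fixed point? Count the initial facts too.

17

Round 1 — rule 6, rule 11, rule 13, rule 14, rule 16, derive H7, B, R8, D, D82.
Round 2 — rule 2, derive N5.
Round 3 — rule 5, rule 9, derive C, B20.
Round 4 — rule 12, derive F.
Round 5 — rule 8, derive G2.
Closure: {B, B20, C, D, D82, E9, F, G2, H7, J3, K, M5, N5, R8, S6, U, V2} — 17 facts.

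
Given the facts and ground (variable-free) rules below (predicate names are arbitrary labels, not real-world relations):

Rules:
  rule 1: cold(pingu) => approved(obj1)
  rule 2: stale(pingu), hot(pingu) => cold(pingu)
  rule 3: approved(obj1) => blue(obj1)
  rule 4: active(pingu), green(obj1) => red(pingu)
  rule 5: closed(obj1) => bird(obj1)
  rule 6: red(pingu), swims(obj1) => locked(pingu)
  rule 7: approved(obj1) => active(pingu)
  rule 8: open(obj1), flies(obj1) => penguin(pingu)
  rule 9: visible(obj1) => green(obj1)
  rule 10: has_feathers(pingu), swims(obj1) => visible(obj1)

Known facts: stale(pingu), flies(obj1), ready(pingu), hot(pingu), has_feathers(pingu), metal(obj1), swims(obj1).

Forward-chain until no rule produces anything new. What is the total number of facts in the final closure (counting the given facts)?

15

Round 1 fires rule 2, rule 10, giving cold(pingu), visible(obj1).
Round 2 fires rule 1, rule 9, giving approved(obj1), green(obj1).
Round 3 fires rule 3, rule 7, giving blue(obj1), active(pingu).
Round 4 fires rule 4, giving red(pingu).
Round 5 fires rule 6, giving locked(pingu).
Closure: {active(pingu), approved(obj1), blue(obj1), cold(pingu), flies(obj1), green(obj1), has_feathers(pingu), hot(pingu), locked(pingu), metal(obj1), ready(pingu), red(pingu), stale(pingu), swims(obj1), visible(obj1)} — 15 facts.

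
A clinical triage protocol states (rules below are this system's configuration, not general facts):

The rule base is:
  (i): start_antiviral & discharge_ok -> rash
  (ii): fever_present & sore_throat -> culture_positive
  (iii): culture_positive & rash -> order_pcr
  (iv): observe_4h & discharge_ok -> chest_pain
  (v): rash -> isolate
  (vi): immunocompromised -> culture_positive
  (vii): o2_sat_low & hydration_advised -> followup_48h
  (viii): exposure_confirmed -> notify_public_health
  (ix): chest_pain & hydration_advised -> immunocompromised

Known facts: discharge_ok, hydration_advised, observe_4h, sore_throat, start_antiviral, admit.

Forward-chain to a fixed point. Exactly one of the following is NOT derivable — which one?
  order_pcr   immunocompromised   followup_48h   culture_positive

followup_48h

Round 1: (i) [start_antiviral & discharge_ok -> rash]; (iv) [observe_4h & discharge_ok -> chest_pain]. New: rash, chest_pain.
Round 2: (v) [rash -> isolate]; (ix) [chest_pain & hydration_advised -> immunocompromised]. New: isolate, immunocompromised.
Round 3: (vi) [immunocompromised -> culture_positive]. New: culture_positive.
Round 4: (iii) [culture_positive & rash -> order_pcr]. New: order_pcr.
Derived: immunocompromised (round 2), culture_positive (round 3), order_pcr (round 4). followup_48h never appears in any round.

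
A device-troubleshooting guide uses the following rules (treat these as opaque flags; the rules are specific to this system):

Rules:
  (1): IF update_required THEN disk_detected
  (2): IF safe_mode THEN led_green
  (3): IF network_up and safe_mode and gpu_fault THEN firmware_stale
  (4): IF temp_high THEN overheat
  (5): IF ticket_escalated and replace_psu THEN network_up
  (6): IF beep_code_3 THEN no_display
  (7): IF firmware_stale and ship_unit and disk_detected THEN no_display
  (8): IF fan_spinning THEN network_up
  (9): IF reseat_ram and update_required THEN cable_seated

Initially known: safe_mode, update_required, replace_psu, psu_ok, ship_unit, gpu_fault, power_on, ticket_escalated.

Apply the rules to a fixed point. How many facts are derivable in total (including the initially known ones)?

13

Round 1: (1) [IF update_required THEN disk_detected]; (2) [IF safe_mode THEN led_green]; (5) [IF ticket_escalated and replace_psu THEN network_up]. New: disk_detected, led_green, network_up.
Round 2: (3) [IF network_up and safe_mode and gpu_fault THEN firmware_stale]. New: firmware_stale.
Round 3: (7) [IF firmware_stale and ship_unit and disk_detected THEN no_display]. New: no_display.
Closure: {disk_detected, firmware_stale, gpu_fault, led_green, network_up, no_display, power_on, psu_ok, replace_psu, safe_mode, ship_unit, ticket_escalated, update_required} — 13 facts.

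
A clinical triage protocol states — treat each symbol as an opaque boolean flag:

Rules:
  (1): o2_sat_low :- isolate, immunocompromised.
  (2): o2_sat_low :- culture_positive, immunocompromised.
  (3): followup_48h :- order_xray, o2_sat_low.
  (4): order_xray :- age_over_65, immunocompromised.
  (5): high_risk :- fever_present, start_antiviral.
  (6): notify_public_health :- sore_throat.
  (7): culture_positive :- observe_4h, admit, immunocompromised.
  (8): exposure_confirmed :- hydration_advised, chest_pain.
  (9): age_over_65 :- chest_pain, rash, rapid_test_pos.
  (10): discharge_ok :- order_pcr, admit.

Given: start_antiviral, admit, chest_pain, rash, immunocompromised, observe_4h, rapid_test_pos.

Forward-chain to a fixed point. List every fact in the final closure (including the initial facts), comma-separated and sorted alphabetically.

admit, age_over_65, chest_pain, culture_positive, followup_48h, immunocompromised, o2_sat_low, observe_4h, order_xray, rapid_test_pos, rash, start_antiviral

Round 1 — (7), (9), derive culture_positive, age_over_65.
Round 2 — (2), (4), derive o2_sat_low, order_xray.
Round 3 — (3), derive followup_48h.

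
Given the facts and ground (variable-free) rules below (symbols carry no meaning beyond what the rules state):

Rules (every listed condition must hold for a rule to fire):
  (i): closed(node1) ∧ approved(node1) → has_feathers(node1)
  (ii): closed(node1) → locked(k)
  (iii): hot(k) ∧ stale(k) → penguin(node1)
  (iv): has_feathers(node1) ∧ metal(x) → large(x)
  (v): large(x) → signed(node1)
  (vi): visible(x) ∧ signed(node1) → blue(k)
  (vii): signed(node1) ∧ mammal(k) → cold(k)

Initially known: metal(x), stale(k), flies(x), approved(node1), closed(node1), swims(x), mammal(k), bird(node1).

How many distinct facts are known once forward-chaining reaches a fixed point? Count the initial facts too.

[1] (i) [closed(node1) ∧ approved(node1) → has_feathers(node1)]; (ii) [closed(node1) → locked(k)]. ⇒ new: has_feathers(node1), locked(k).
[2] (iv) [has_feathers(node1) ∧ metal(x) → large(x)]. ⇒ new: large(x).
[3] (v) [large(x) → signed(node1)]. ⇒ new: signed(node1).
[4] (vii) [signed(node1) ∧ mammal(k) → cold(k)]. ⇒ new: cold(k).
Closure: {approved(node1), bird(node1), closed(node1), cold(k), flies(x), has_feathers(node1), large(x), locked(k), mammal(k), metal(x), signed(node1), stale(k), swims(x)} — 13 facts.

13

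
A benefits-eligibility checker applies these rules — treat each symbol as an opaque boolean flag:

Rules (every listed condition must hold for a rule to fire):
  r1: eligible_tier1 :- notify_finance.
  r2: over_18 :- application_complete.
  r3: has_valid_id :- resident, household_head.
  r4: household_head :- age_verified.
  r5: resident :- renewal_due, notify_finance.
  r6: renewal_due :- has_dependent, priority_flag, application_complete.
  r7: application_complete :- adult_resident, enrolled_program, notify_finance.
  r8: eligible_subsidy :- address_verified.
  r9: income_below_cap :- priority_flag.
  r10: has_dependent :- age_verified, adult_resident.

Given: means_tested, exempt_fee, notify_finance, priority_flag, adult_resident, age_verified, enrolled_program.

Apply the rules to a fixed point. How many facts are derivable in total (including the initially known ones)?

16

[1] r1 [eligible_tier1 :- notify_finance.]; r4 [household_head :- age_verified.]; r7 [application_complete :- adult_resident, enrolled_program, notify_finance.]; r9 [income_below_cap :- priority_flag.]; r10 [has_dependent :- age_verified, adult_resident.]. ⇒ new: eligible_tier1, household_head, application_complete, income_below_cap, has_dependent.
[2] r2 [over_18 :- application_complete.]; r6 [renewal_due :- has_dependent, priority_flag, application_complete.]. ⇒ new: over_18, renewal_due.
[3] r5 [resident :- renewal_due, notify_finance.]. ⇒ new: resident.
[4] r3 [has_valid_id :- resident, household_head.]. ⇒ new: has_valid_id.
Closure: {adult_resident, age_verified, application_complete, eligible_tier1, enrolled_program, exempt_fee, has_dependent, has_valid_id, household_head, income_below_cap, means_tested, notify_finance, over_18, priority_flag, renewal_due, resident} — 16 facts.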